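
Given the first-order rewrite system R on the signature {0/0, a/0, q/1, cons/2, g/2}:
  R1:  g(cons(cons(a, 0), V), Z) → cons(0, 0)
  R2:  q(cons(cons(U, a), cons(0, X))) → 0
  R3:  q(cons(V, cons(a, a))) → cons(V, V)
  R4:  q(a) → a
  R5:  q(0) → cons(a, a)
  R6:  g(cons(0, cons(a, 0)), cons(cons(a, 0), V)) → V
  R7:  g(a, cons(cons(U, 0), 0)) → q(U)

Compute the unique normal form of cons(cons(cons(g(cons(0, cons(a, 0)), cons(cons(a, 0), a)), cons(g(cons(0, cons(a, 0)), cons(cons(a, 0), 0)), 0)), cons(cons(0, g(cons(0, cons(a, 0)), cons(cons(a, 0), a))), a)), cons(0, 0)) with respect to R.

1. cons(cons(cons(g(cons(0, cons(a, 0)), cons(cons(a, 0), a)), cons(g(cons(0, cons(a, 0)), cons(cons(a, 0), 0)), 0)), cons(cons(0, g(cons(0, cons(a, 0)), cons(cons(a, 0), a))), a)), cons(0, 0))  →  cons(cons(cons(a, cons(g(cons(0, cons(a, 0)), cons(cons(a, 0), 0)), 0)), cons(cons(0, g(cons(0, cons(a, 0)), cons(cons(a, 0), a))), a)), cons(0, 0))   [R6 at 1.1.1]
2. cons(cons(cons(a, cons(g(cons(0, cons(a, 0)), cons(cons(a, 0), 0)), 0)), cons(cons(0, g(cons(0, cons(a, 0)), cons(cons(a, 0), a))), a)), cons(0, 0))  →  cons(cons(cons(a, cons(0, 0)), cons(cons(0, g(cons(0, cons(a, 0)), cons(cons(a, 0), a))), a)), cons(0, 0))   [R6 at 1.1.2.1]
3. cons(cons(cons(a, cons(0, 0)), cons(cons(0, g(cons(0, cons(a, 0)), cons(cons(a, 0), a))), a)), cons(0, 0))  →  cons(cons(cons(a, cons(0, 0)), cons(cons(0, a), a)), cons(0, 0))   [R6 at 1.2.1.2]

cons(cons(cons(a, cons(0, 0)), cons(cons(0, a), a)), cons(0, 0))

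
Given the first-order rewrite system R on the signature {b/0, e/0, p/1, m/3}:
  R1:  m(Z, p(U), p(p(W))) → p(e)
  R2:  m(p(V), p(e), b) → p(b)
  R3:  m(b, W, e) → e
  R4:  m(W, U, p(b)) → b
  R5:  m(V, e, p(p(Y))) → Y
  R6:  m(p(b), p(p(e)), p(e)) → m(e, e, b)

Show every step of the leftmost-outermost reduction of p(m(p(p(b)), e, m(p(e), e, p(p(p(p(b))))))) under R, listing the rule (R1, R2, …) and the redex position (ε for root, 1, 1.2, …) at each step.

p(b)

1. p(m(p(p(b)), e, m(p(e), e, p(p(p(p(b)))))))  →  p(m(p(p(b)), e, p(p(b))))   [R5 at 1.3]
2. p(m(p(p(b)), e, p(p(b))))  →  p(b)   [R5 at 1]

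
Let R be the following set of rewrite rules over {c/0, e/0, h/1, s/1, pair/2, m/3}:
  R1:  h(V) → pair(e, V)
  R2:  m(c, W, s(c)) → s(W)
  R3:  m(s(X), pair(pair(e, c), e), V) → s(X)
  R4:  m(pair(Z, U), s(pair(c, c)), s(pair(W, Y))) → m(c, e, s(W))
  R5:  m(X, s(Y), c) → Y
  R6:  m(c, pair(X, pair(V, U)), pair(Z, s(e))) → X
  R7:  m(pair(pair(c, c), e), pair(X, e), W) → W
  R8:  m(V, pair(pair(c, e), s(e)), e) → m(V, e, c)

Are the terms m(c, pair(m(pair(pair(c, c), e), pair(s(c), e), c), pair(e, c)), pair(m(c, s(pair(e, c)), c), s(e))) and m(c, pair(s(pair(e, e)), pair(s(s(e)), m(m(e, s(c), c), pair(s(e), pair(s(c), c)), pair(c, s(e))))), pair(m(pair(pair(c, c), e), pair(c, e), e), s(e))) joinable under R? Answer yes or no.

Reduce t₁ = m(c, pair(m(pair(pair(c, c), e), pair(s(c), e), c), pair(e, c)), pair(m(c, s(pair(e, c)), c), s(e))):
1. m(c, pair(m(pair(pair(c, c), e), pair(s(c), e), c), pair(e, c)), pair(m(c, s(pair(e, c)), c), s(e)))  →  m(pair(pair(c, c), e), pair(s(c), e), c)   [R6 at ε]
2. m(pair(pair(c, c), e), pair(s(c), e), c)  →  c   [R7 at ε]

Reduce t₂ = m(c, pair(s(pair(e, e)), pair(s(s(e)), m(m(e, s(c), c), pair(s(e), pair(s(c), c)), pair(c, s(e))))), pair(m(pair(pair(c, c), e), pair(c, e), e), s(e))):
1. m(c, pair(s(pair(e, e)), pair(s(s(e)), m(m(e, s(c), c), pair(s(e), pair(s(c), c)), pair(c, s(e))))), pair(m(pair(pair(c, c), e), pair(c, e), e), s(e)))  →  s(pair(e, e))   [R6 at ε]

no — NF(t₁) = c, NF(t₂) = s(pair(e, e))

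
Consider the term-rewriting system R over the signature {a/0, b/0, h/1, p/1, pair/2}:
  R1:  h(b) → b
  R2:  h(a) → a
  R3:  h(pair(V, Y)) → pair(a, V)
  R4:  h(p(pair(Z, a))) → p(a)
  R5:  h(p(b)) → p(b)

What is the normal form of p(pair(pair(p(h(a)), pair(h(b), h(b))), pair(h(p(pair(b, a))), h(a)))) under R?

p(pair(pair(p(a), pair(b, b)), pair(p(a), a)))

1. p(pair(pair(p(h(a)), pair(h(b), h(b))), pair(h(p(pair(b, a))), h(a))))  →  p(pair(pair(p(a), pair(h(b), h(b))), pair(h(p(pair(b, a))), h(a))))   [R2 at 1.1.1.1]
2. p(pair(pair(p(a), pair(h(b), h(b))), pair(h(p(pair(b, a))), h(a))))  →  p(pair(pair(p(a), pair(b, h(b))), pair(h(p(pair(b, a))), h(a))))   [R1 at 1.1.2.1]
3. p(pair(pair(p(a), pair(b, h(b))), pair(h(p(pair(b, a))), h(a))))  →  p(pair(pair(p(a), pair(b, b)), pair(h(p(pair(b, a))), h(a))))   [R1 at 1.1.2.2]
4. p(pair(pair(p(a), pair(b, b)), pair(h(p(pair(b, a))), h(a))))  →  p(pair(pair(p(a), pair(b, b)), pair(p(a), h(a))))   [R4 at 1.2.1]
5. p(pair(pair(p(a), pair(b, b)), pair(p(a), h(a))))  →  p(pair(pair(p(a), pair(b, b)), pair(p(a), a)))   [R2 at 1.2.2]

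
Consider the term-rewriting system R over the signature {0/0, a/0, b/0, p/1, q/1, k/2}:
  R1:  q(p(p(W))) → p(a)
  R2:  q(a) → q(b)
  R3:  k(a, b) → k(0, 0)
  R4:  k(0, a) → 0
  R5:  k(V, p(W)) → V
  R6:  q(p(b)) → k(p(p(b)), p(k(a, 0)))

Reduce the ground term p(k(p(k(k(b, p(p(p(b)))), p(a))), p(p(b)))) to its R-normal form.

p(p(b))

1. p(k(p(k(k(b, p(p(p(b)))), p(a))), p(p(b))))  →  p(p(k(k(b, p(p(p(b)))), p(a))))   [R5 at 1]
2. p(p(k(k(b, p(p(p(b)))), p(a))))  →  p(p(k(b, p(p(p(b))))))   [R5 at 1.1]
3. p(p(k(b, p(p(p(b))))))  →  p(p(b))   [R5 at 1.1]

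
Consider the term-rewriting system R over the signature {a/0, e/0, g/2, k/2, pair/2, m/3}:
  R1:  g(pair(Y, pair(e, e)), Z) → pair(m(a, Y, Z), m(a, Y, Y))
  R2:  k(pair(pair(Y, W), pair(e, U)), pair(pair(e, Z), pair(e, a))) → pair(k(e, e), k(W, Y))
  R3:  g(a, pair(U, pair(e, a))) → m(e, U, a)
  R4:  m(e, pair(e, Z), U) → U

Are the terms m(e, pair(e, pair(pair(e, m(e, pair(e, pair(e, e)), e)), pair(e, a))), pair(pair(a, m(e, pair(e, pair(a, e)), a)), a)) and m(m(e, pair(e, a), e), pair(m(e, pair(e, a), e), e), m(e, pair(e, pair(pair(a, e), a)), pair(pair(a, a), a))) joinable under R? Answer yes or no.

yes — NF(t₁) = pair(pair(a, a), a), NF(t₂) = pair(pair(a, a), a)

Reduce t₁ = m(e, pair(e, pair(pair(e, m(e, pair(e, pair(e, e)), e)), pair(e, a))), pair(pair(a, m(e, pair(e, pair(a, e)), a)), a)):
1. m(e, pair(e, pair(pair(e, m(e, pair(e, pair(e, e)), e)), pair(e, a))), pair(pair(a, m(e, pair(e, pair(a, e)), a)), a))  →  pair(pair(a, m(e, pair(e, pair(a, e)), a)), a)   [R4 at ε]
2. pair(pair(a, m(e, pair(e, pair(a, e)), a)), a)  →  pair(pair(a, a), a)   [R4 at 1.2]

Reduce t₂ = m(m(e, pair(e, a), e), pair(m(e, pair(e, a), e), e), m(e, pair(e, pair(pair(a, e), a)), pair(pair(a, a), a))):
1. m(m(e, pair(e, a), e), pair(m(e, pair(e, a), e), e), m(e, pair(e, pair(pair(a, e), a)), pair(pair(a, a), a)))  →  m(e, pair(m(e, pair(e, a), e), e), m(e, pair(e, pair(pair(a, e), a)), pair(pair(a, a), a)))   [R4 at 1]
2. m(e, pair(m(e, pair(e, a), e), e), m(e, pair(e, pair(pair(a, e), a)), pair(pair(a, a), a)))  →  m(e, pair(e, e), m(e, pair(e, pair(pair(a, e), a)), pair(pair(a, a), a)))   [R4 at 2.1]
3. m(e, pair(e, e), m(e, pair(e, pair(pair(a, e), a)), pair(pair(a, a), a)))  →  m(e, pair(e, pair(pair(a, e), a)), pair(pair(a, a), a))   [R4 at ε]
4. m(e, pair(e, pair(pair(a, e), a)), pair(pair(a, a), a))  →  pair(pair(a, a), a)   [R4 at ε]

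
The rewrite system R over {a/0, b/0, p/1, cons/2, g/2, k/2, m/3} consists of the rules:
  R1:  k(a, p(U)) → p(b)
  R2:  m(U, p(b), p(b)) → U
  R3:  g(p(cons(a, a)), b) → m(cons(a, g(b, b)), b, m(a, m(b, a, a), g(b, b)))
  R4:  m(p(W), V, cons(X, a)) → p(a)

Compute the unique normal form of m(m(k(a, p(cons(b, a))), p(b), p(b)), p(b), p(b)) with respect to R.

p(b)

1. m(m(k(a, p(cons(b, a))), p(b), p(b)), p(b), p(b))  →  m(k(a, p(cons(b, a))), p(b), p(b))   [R2 at ε]
2. m(k(a, p(cons(b, a))), p(b), p(b))  →  k(a, p(cons(b, a)))   [R2 at ε]
3. k(a, p(cons(b, a)))  →  p(b)   [R1 at ε]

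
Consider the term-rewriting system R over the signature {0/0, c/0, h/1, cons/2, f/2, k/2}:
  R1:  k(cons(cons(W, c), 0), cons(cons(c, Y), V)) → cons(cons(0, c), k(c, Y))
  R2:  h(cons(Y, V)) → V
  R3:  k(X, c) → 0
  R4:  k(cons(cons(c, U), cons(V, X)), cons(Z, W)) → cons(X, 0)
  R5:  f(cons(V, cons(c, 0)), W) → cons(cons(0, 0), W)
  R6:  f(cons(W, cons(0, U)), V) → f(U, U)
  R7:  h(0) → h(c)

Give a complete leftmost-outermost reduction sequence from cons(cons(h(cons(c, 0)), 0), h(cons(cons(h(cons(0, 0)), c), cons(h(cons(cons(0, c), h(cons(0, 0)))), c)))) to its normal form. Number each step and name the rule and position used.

1. cons(cons(h(cons(c, 0)), 0), h(cons(cons(h(cons(0, 0)), c), cons(h(cons(cons(0, c), h(cons(0, 0)))), c))))  →  cons(cons(0, 0), h(cons(cons(h(cons(0, 0)), c), cons(h(cons(cons(0, c), h(cons(0, 0)))), c))))   [R2 at 1.1]
2. cons(cons(0, 0), h(cons(cons(h(cons(0, 0)), c), cons(h(cons(cons(0, c), h(cons(0, 0)))), c))))  →  cons(cons(0, 0), cons(h(cons(cons(0, c), h(cons(0, 0)))), c))   [R2 at 2]
3. cons(cons(0, 0), cons(h(cons(cons(0, c), h(cons(0, 0)))), c))  →  cons(cons(0, 0), cons(h(cons(0, 0)), c))   [R2 at 2.1]
4. cons(cons(0, 0), cons(h(cons(0, 0)), c))  →  cons(cons(0, 0), cons(0, c))   [R2 at 2.1]

cons(cons(0, 0), cons(0, c))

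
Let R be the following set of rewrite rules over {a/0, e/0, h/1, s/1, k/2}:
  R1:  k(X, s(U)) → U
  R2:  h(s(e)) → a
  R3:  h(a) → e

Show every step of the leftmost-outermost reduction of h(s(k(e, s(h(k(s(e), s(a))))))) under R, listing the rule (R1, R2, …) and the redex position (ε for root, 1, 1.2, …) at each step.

a

1. h(s(k(e, s(h(k(s(e), s(a)))))))  →  h(s(h(k(s(e), s(a)))))   [R1 at 1.1]
2. h(s(h(k(s(e), s(a)))))  →  h(s(h(a)))   [R1 at 1.1.1]
3. h(s(h(a)))  →  h(s(e))   [R3 at 1.1]
4. h(s(e))  →  a   [R2 at ε]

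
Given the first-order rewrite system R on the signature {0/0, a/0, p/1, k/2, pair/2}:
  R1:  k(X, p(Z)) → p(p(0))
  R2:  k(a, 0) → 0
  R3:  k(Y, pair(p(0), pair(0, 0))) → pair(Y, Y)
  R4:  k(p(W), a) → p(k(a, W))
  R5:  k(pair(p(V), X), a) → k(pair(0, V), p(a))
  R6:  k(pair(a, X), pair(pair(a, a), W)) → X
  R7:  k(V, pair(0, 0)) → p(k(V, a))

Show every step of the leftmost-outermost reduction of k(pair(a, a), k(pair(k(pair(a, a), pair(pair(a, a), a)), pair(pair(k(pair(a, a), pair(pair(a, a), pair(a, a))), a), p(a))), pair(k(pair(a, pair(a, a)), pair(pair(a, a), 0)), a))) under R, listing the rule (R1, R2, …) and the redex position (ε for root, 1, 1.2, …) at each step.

a

1. k(pair(a, a), k(pair(k(pair(a, a), pair(pair(a, a), a)), pair(pair(k(pair(a, a), pair(pair(a, a), pair(a, a))), a), p(a))), pair(k(pair(a, pair(a, a)), pair(pair(a, a), 0)), a)))  →  k(pair(a, a), k(pair(a, pair(pair(k(pair(a, a), pair(pair(a, a), pair(a, a))), a), p(a))), pair(k(pair(a, pair(a, a)), pair(pair(a, a), 0)), a)))   [R6 at 2.1.1]
2. k(pair(a, a), k(pair(a, pair(pair(k(pair(a, a), pair(pair(a, a), pair(a, a))), a), p(a))), pair(k(pair(a, pair(a, a)), pair(pair(a, a), 0)), a)))  →  k(pair(a, a), k(pair(a, pair(pair(a, a), p(a))), pair(k(pair(a, pair(a, a)), pair(pair(a, a), 0)), a)))   [R6 at 2.1.2.1.1]
3. k(pair(a, a), k(pair(a, pair(pair(a, a), p(a))), pair(k(pair(a, pair(a, a)), pair(pair(a, a), 0)), a)))  →  k(pair(a, a), k(pair(a, pair(pair(a, a), p(a))), pair(pair(a, a), a)))   [R6 at 2.2.1]
4. k(pair(a, a), k(pair(a, pair(pair(a, a), p(a))), pair(pair(a, a), a)))  →  k(pair(a, a), pair(pair(a, a), p(a)))   [R6 at 2]
5. k(pair(a, a), pair(pair(a, a), p(a)))  →  a   [R6 at ε]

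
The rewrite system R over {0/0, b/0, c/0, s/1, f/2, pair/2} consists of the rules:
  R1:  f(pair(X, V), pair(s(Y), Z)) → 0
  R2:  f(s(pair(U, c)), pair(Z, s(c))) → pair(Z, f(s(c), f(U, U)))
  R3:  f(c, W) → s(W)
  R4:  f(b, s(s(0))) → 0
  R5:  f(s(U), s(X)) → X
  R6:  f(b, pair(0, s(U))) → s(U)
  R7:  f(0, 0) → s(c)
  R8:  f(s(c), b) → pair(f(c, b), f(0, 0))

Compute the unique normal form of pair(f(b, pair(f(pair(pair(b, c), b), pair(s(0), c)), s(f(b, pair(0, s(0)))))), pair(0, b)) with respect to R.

1. pair(f(b, pair(f(pair(pair(b, c), b), pair(s(0), c)), s(f(b, pair(0, s(0)))))), pair(0, b))  →  pair(f(b, pair(0, s(f(b, pair(0, s(0)))))), pair(0, b))   [R1 at 1.2.1]
2. pair(f(b, pair(0, s(f(b, pair(0, s(0)))))), pair(0, b))  →  pair(s(f(b, pair(0, s(0)))), pair(0, b))   [R6 at 1]
3. pair(s(f(b, pair(0, s(0)))), pair(0, b))  →  pair(s(s(0)), pair(0, b))   [R6 at 1.1]

pair(s(s(0)), pair(0, b))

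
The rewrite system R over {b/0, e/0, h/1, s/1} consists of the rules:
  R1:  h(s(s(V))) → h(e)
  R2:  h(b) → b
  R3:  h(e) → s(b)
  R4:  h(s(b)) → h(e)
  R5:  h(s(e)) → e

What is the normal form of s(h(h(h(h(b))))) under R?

1. s(h(h(h(h(b)))))  →  s(h(h(h(b))))   [R2 at 1.1.1.1]
2. s(h(h(h(b))))  →  s(h(h(b)))   [R2 at 1.1.1]
3. s(h(h(b)))  →  s(h(b))   [R2 at 1.1]
4. s(h(b))  →  s(b)   [R2 at 1]

s(b)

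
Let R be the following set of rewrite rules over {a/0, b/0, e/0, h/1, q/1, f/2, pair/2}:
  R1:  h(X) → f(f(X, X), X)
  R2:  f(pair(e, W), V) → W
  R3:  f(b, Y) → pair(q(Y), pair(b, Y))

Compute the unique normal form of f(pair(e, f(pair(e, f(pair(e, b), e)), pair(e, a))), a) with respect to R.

1. f(pair(e, f(pair(e, f(pair(e, b), e)), pair(e, a))), a)  →  f(pair(e, f(pair(e, b), e)), pair(e, a))   [R2 at ε]
2. f(pair(e, f(pair(e, b), e)), pair(e, a))  →  f(pair(e, b), e)   [R2 at ε]
3. f(pair(e, b), e)  →  b   [R2 at ε]

b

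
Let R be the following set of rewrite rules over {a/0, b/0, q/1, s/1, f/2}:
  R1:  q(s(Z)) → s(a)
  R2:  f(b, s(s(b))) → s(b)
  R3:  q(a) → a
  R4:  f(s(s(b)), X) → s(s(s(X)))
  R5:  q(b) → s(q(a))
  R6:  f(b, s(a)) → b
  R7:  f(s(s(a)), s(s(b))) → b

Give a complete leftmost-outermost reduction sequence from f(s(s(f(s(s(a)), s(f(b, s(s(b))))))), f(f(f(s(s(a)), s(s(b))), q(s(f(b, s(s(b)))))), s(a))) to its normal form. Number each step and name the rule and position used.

s(s(s(b)))

1. f(s(s(f(s(s(a)), s(f(b, s(s(b))))))), f(f(f(s(s(a)), s(s(b))), q(s(f(b, s(s(b)))))), s(a)))  →  f(s(s(f(s(s(a)), s(s(b))))), f(f(f(s(s(a)), s(s(b))), q(s(f(b, s(s(b)))))), s(a)))   [R2 at 1.1.1.2.1]
2. f(s(s(f(s(s(a)), s(s(b))))), f(f(f(s(s(a)), s(s(b))), q(s(f(b, s(s(b)))))), s(a)))  →  f(s(s(b)), f(f(f(s(s(a)), s(s(b))), q(s(f(b, s(s(b)))))), s(a)))   [R7 at 1.1.1]
3. f(s(s(b)), f(f(f(s(s(a)), s(s(b))), q(s(f(b, s(s(b)))))), s(a)))  →  s(s(s(f(f(f(s(s(a)), s(s(b))), q(s(f(b, s(s(b)))))), s(a)))))   [R4 at ε]
4. s(s(s(f(f(f(s(s(a)), s(s(b))), q(s(f(b, s(s(b)))))), s(a)))))  →  s(s(s(f(f(b, q(s(f(b, s(s(b)))))), s(a)))))   [R7 at 1.1.1.1.1]
5. s(s(s(f(f(b, q(s(f(b, s(s(b)))))), s(a)))))  →  s(s(s(f(f(b, s(a)), s(a)))))   [R1 at 1.1.1.1.2]
6. s(s(s(f(f(b, s(a)), s(a)))))  →  s(s(s(f(b, s(a)))))   [R6 at 1.1.1.1]
7. s(s(s(f(b, s(a)))))  →  s(s(s(b)))   [R6 at 1.1.1]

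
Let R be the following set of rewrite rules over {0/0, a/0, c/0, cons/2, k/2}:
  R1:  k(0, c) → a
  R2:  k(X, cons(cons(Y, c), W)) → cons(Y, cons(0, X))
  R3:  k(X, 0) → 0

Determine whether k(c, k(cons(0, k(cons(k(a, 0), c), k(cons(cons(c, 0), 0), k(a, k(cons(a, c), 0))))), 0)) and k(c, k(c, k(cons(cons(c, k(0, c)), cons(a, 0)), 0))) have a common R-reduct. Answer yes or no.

Reduce t₁ = k(c, k(cons(0, k(cons(k(a, 0), c), k(cons(cons(c, 0), 0), k(a, k(cons(a, c), 0))))), 0)):
1. k(c, k(cons(0, k(cons(k(a, 0), c), k(cons(cons(c, 0), 0), k(a, k(cons(a, c), 0))))), 0))  →  k(c, 0)   [R3 at 2]
2. k(c, 0)  →  0   [R3 at ε]

Reduce t₂ = k(c, k(c, k(cons(cons(c, k(0, c)), cons(a, 0)), 0))):
1. k(c, k(c, k(cons(cons(c, k(0, c)), cons(a, 0)), 0)))  →  k(c, k(c, 0))   [R3 at 2.2]
2. k(c, k(c, 0))  →  k(c, 0)   [R3 at 2]
3. k(c, 0)  →  0   [R3 at ε]

yes — NF(t₁) = 0, NF(t₂) = 0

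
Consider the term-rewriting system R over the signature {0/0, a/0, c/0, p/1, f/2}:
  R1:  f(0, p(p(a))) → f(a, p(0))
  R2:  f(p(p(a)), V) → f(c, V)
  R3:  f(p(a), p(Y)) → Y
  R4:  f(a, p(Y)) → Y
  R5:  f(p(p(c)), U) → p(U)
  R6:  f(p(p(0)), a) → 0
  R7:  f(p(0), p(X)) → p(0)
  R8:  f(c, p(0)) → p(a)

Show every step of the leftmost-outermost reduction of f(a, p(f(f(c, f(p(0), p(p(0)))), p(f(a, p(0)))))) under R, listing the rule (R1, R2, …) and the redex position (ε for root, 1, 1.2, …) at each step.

0

1. f(a, p(f(f(c, f(p(0), p(p(0)))), p(f(a, p(0))))))  →  f(f(c, f(p(0), p(p(0)))), p(f(a, p(0))))   [R4 at ε]
2. f(f(c, f(p(0), p(p(0)))), p(f(a, p(0))))  →  f(f(c, p(0)), p(f(a, p(0))))   [R7 at 1.2]
3. f(f(c, p(0)), p(f(a, p(0))))  →  f(p(a), p(f(a, p(0))))   [R8 at 1]
4. f(p(a), p(f(a, p(0))))  →  f(a, p(0))   [R3 at ε]
5. f(a, p(0))  →  0   [R4 at ε]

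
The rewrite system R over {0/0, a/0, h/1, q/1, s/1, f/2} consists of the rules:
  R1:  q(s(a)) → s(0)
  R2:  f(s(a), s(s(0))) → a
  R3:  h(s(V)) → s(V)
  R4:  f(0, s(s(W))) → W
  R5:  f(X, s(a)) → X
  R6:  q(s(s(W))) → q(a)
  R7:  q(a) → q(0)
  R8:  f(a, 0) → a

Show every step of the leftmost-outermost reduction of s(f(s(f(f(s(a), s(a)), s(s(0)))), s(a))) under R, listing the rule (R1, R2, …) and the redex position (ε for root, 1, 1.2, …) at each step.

s(s(a))

1. s(f(s(f(f(s(a), s(a)), s(s(0)))), s(a)))  →  s(s(f(f(s(a), s(a)), s(s(0)))))   [R5 at 1]
2. s(s(f(f(s(a), s(a)), s(s(0)))))  →  s(s(f(s(a), s(s(0)))))   [R5 at 1.1.1]
3. s(s(f(s(a), s(s(0)))))  →  s(s(a))   [R2 at 1.1]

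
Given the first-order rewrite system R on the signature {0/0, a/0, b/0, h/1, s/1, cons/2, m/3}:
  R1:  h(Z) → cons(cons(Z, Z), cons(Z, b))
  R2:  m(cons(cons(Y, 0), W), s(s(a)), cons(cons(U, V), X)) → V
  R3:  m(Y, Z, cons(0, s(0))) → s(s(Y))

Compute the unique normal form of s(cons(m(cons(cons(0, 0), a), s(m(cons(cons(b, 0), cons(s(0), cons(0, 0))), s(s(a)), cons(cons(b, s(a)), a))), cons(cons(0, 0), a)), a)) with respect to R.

s(cons(0, a))

1. s(cons(m(cons(cons(0, 0), a), s(m(cons(cons(b, 0), cons(s(0), cons(0, 0))), s(s(a)), cons(cons(b, s(a)), a))), cons(cons(0, 0), a)), a))  →  s(cons(m(cons(cons(0, 0), a), s(s(a)), cons(cons(0, 0), a)), a))   [R2 at 1.1.2.1]
2. s(cons(m(cons(cons(0, 0), a), s(s(a)), cons(cons(0, 0), a)), a))  →  s(cons(0, a))   [R2 at 1.1]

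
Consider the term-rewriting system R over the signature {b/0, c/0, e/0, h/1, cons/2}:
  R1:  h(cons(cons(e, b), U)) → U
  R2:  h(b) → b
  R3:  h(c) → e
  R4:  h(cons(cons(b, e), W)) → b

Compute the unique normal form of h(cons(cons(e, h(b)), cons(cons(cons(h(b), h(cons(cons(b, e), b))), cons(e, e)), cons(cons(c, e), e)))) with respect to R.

1. h(cons(cons(e, h(b)), cons(cons(cons(h(b), h(cons(cons(b, e), b))), cons(e, e)), cons(cons(c, e), e))))  →  h(cons(cons(e, b), cons(cons(cons(h(b), h(cons(cons(b, e), b))), cons(e, e)), cons(cons(c, e), e))))   [R2 at 1.1.2]
2. h(cons(cons(e, b), cons(cons(cons(h(b), h(cons(cons(b, e), b))), cons(e, e)), cons(cons(c, e), e))))  →  cons(cons(cons(h(b), h(cons(cons(b, e), b))), cons(e, e)), cons(cons(c, e), e))   [R1 at ε]
3. cons(cons(cons(h(b), h(cons(cons(b, e), b))), cons(e, e)), cons(cons(c, e), e))  →  cons(cons(cons(b, h(cons(cons(b, e), b))), cons(e, e)), cons(cons(c, e), e))   [R2 at 1.1.1]
4. cons(cons(cons(b, h(cons(cons(b, e), b))), cons(e, e)), cons(cons(c, e), e))  →  cons(cons(cons(b, b), cons(e, e)), cons(cons(c, e), e))   [R4 at 1.1.2]

cons(cons(cons(b, b), cons(e, e)), cons(cons(c, e), e))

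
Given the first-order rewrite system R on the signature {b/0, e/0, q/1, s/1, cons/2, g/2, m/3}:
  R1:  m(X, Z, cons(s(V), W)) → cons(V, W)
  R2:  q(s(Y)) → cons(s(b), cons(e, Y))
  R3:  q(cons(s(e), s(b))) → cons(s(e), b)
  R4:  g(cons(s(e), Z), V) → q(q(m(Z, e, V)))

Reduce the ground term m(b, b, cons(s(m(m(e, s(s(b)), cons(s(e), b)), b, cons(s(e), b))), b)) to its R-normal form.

cons(cons(e, b), b)

1. m(b, b, cons(s(m(m(e, s(s(b)), cons(s(e), b)), b, cons(s(e), b))), b))  →  cons(m(m(e, s(s(b)), cons(s(e), b)), b, cons(s(e), b)), b)   [R1 at ε]
2. cons(m(m(e, s(s(b)), cons(s(e), b)), b, cons(s(e), b)), b)  →  cons(cons(e, b), b)   [R1 at 1]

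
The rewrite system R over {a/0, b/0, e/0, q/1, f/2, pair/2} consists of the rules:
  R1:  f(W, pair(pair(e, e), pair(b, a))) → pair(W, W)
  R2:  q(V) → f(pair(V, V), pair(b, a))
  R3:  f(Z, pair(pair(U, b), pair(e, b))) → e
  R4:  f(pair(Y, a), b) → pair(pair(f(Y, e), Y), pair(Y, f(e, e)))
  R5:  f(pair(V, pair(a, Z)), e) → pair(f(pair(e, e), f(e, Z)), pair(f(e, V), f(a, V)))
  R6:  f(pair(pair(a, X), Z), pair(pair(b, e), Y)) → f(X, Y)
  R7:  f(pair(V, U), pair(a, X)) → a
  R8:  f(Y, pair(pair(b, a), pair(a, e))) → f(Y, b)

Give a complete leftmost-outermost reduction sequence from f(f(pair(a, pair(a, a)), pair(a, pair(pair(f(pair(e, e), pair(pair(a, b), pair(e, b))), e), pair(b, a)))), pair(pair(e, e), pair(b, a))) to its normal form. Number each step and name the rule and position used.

pair(a, a)

1. f(f(pair(a, pair(a, a)), pair(a, pair(pair(f(pair(e, e), pair(pair(a, b), pair(e, b))), e), pair(b, a)))), pair(pair(e, e), pair(b, a)))  →  pair(f(pair(a, pair(a, a)), pair(a, pair(pair(f(pair(e, e), pair(pair(a, b), pair(e, b))), e), pair(b, a)))), f(pair(a, pair(a, a)), pair(a, pair(pair(f(pair(e, e), pair(pair(a, b), pair(e, b))), e), pair(b, a)))))   [R1 at ε]
2. pair(f(pair(a, pair(a, a)), pair(a, pair(pair(f(pair(e, e), pair(pair(a, b), pair(e, b))), e), pair(b, a)))), f(pair(a, pair(a, a)), pair(a, pair(pair(f(pair(e, e), pair(pair(a, b), pair(e, b))), e), pair(b, a)))))  →  pair(a, f(pair(a, pair(a, a)), pair(a, pair(pair(f(pair(e, e), pair(pair(a, b), pair(e, b))), e), pair(b, a)))))   [R7 at 1]
3. pair(a, f(pair(a, pair(a, a)), pair(a, pair(pair(f(pair(e, e), pair(pair(a, b), pair(e, b))), e), pair(b, a)))))  →  pair(a, a)   [R7 at 2]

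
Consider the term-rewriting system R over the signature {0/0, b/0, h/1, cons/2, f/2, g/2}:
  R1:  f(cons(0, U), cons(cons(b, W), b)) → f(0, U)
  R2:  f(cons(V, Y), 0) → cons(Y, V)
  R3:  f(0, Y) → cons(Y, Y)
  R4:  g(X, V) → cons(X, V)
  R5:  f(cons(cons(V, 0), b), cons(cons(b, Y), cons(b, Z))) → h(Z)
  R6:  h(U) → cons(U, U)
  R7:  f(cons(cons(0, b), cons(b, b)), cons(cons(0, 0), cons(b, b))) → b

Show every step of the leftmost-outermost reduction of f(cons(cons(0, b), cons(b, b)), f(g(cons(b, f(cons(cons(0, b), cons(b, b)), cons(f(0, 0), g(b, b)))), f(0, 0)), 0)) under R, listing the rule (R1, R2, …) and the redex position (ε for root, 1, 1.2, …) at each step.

b

1. f(cons(cons(0, b), cons(b, b)), f(g(cons(b, f(cons(cons(0, b), cons(b, b)), cons(f(0, 0), g(b, b)))), f(0, 0)), 0))  →  f(cons(cons(0, b), cons(b, b)), f(cons(cons(b, f(cons(cons(0, b), cons(b, b)), cons(f(0, 0), g(b, b)))), f(0, 0)), 0))   [R4 at 2.1]
2. f(cons(cons(0, b), cons(b, b)), f(cons(cons(b, f(cons(cons(0, b), cons(b, b)), cons(f(0, 0), g(b, b)))), f(0, 0)), 0))  →  f(cons(cons(0, b), cons(b, b)), cons(f(0, 0), cons(b, f(cons(cons(0, b), cons(b, b)), cons(f(0, 0), g(b, b))))))   [R2 at 2]
3. f(cons(cons(0, b), cons(b, b)), cons(f(0, 0), cons(b, f(cons(cons(0, b), cons(b, b)), cons(f(0, 0), g(b, b))))))  →  f(cons(cons(0, b), cons(b, b)), cons(cons(0, 0), cons(b, f(cons(cons(0, b), cons(b, b)), cons(f(0, 0), g(b, b))))))   [R3 at 2.1]
4. f(cons(cons(0, b), cons(b, b)), cons(cons(0, 0), cons(b, f(cons(cons(0, b), cons(b, b)), cons(f(0, 0), g(b, b))))))  →  f(cons(cons(0, b), cons(b, b)), cons(cons(0, 0), cons(b, f(cons(cons(0, b), cons(b, b)), cons(cons(0, 0), g(b, b))))))   [R3 at 2.2.2.2.1]
5. f(cons(cons(0, b), cons(b, b)), cons(cons(0, 0), cons(b, f(cons(cons(0, b), cons(b, b)), cons(cons(0, 0), g(b, b))))))  →  f(cons(cons(0, b), cons(b, b)), cons(cons(0, 0), cons(b, f(cons(cons(0, b), cons(b, b)), cons(cons(0, 0), cons(b, b))))))   [R4 at 2.2.2.2.2]
6. f(cons(cons(0, b), cons(b, b)), cons(cons(0, 0), cons(b, f(cons(cons(0, b), cons(b, b)), cons(cons(0, 0), cons(b, b))))))  →  f(cons(cons(0, b), cons(b, b)), cons(cons(0, 0), cons(b, b)))   [R7 at 2.2.2]
7. f(cons(cons(0, b), cons(b, b)), cons(cons(0, 0), cons(b, b)))  →  b   [R7 at ε]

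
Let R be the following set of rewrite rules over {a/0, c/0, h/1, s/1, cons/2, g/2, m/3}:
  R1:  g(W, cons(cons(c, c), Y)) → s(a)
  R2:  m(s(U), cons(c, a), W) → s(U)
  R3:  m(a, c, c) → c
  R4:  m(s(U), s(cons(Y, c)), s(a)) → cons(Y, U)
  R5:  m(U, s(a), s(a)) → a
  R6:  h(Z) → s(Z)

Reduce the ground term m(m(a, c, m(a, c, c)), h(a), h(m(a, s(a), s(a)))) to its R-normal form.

a

1. m(m(a, c, m(a, c, c)), h(a), h(m(a, s(a), s(a))))  →  m(m(a, c, c), h(a), h(m(a, s(a), s(a))))   [R3 at 1.3]
2. m(m(a, c, c), h(a), h(m(a, s(a), s(a))))  →  m(c, h(a), h(m(a, s(a), s(a))))   [R3 at 1]
3. m(c, h(a), h(m(a, s(a), s(a))))  →  m(c, s(a), h(m(a, s(a), s(a))))   [R6 at 2]
4. m(c, s(a), h(m(a, s(a), s(a))))  →  m(c, s(a), s(m(a, s(a), s(a))))   [R6 at 3]
5. m(c, s(a), s(m(a, s(a), s(a))))  →  m(c, s(a), s(a))   [R5 at 3.1]
6. m(c, s(a), s(a))  →  a   [R5 at ε]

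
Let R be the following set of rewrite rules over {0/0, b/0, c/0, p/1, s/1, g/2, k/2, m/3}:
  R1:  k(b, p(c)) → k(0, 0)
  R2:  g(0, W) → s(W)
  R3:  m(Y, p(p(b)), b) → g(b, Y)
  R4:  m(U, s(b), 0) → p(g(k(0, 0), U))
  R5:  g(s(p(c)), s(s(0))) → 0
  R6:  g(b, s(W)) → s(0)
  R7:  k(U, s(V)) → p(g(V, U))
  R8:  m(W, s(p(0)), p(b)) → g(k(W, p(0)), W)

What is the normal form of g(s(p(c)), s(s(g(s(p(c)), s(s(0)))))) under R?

1. g(s(p(c)), s(s(g(s(p(c)), s(s(0))))))  →  g(s(p(c)), s(s(0)))   [R5 at 2.1.1]
2. g(s(p(c)), s(s(0)))  →  0   [R5 at ε]

0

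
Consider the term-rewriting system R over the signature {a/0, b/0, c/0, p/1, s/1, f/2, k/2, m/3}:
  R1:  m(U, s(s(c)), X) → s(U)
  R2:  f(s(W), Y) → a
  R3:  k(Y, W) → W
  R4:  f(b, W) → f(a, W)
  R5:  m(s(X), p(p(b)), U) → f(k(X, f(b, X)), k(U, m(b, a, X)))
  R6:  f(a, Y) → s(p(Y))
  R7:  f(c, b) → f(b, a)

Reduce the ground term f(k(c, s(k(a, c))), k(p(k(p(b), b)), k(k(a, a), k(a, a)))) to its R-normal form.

1. f(k(c, s(k(a, c))), k(p(k(p(b), b)), k(k(a, a), k(a, a))))  →  f(s(k(a, c)), k(p(k(p(b), b)), k(k(a, a), k(a, a))))   [R3 at 1]
2. f(s(k(a, c)), k(p(k(p(b), b)), k(k(a, a), k(a, a))))  →  a   [R2 at ε]

a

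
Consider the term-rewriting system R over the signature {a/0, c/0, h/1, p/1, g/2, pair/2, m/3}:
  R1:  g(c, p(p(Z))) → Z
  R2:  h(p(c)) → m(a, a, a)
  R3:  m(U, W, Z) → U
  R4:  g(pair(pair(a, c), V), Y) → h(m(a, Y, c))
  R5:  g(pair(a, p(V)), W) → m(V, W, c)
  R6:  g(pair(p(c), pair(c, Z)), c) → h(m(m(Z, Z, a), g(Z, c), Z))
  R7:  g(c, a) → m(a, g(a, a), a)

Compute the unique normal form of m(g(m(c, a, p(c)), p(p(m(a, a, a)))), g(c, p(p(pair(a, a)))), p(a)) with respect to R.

a

1. m(g(m(c, a, p(c)), p(p(m(a, a, a)))), g(c, p(p(pair(a, a)))), p(a))  →  g(m(c, a, p(c)), p(p(m(a, a, a))))   [R3 at ε]
2. g(m(c, a, p(c)), p(p(m(a, a, a))))  →  g(c, p(p(m(a, a, a))))   [R3 at 1]
3. g(c, p(p(m(a, a, a))))  →  m(a, a, a)   [R1 at ε]
4. m(a, a, a)  →  a   [R3 at ε]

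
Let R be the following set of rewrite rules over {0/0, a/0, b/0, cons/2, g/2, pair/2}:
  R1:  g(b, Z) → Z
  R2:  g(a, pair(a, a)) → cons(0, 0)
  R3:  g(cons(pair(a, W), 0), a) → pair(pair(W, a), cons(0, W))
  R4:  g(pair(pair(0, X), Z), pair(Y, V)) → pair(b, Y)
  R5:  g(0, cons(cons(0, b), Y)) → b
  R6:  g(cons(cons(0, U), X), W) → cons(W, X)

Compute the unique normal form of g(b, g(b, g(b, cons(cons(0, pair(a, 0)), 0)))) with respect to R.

cons(cons(0, pair(a, 0)), 0)

1. g(b, g(b, g(b, cons(cons(0, pair(a, 0)), 0))))  →  g(b, g(b, cons(cons(0, pair(a, 0)), 0)))   [R1 at ε]
2. g(b, g(b, cons(cons(0, pair(a, 0)), 0)))  →  g(b, cons(cons(0, pair(a, 0)), 0))   [R1 at ε]
3. g(b, cons(cons(0, pair(a, 0)), 0))  →  cons(cons(0, pair(a, 0)), 0)   [R1 at ε]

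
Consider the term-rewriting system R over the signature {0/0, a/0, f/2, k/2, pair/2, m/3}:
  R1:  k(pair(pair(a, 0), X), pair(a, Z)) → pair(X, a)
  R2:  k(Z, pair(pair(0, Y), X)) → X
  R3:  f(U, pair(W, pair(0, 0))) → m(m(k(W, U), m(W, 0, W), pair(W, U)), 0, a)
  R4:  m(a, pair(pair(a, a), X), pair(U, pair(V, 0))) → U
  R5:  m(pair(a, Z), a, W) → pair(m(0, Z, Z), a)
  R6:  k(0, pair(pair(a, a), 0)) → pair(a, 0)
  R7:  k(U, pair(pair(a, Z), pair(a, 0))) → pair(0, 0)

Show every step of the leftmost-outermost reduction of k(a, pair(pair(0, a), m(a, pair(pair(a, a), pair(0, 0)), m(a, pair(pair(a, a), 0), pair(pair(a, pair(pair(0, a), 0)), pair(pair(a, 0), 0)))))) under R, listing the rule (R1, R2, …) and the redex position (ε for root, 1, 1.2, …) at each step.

a

1. k(a, pair(pair(0, a), m(a, pair(pair(a, a), pair(0, 0)), m(a, pair(pair(a, a), 0), pair(pair(a, pair(pair(0, a), 0)), pair(pair(a, 0), 0))))))  →  m(a, pair(pair(a, a), pair(0, 0)), m(a, pair(pair(a, a), 0), pair(pair(a, pair(pair(0, a), 0)), pair(pair(a, 0), 0))))   [R2 at ε]
2. m(a, pair(pair(a, a), pair(0, 0)), m(a, pair(pair(a, a), 0), pair(pair(a, pair(pair(0, a), 0)), pair(pair(a, 0), 0))))  →  m(a, pair(pair(a, a), pair(0, 0)), pair(a, pair(pair(0, a), 0)))   [R4 at 3]
3. m(a, pair(pair(a, a), pair(0, 0)), pair(a, pair(pair(0, a), 0)))  →  a   [R4 at ε]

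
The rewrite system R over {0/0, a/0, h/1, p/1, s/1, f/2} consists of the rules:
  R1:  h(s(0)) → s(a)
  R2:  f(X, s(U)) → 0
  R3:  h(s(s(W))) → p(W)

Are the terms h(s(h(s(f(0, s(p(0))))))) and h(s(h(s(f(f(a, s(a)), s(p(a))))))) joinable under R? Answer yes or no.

yes — NF(t₁) = p(a), NF(t₂) = p(a)

Reduce t₁ = h(s(h(s(f(0, s(p(0))))))):
1. h(s(h(s(f(0, s(p(0)))))))  →  h(s(h(s(0))))   [R2 at 1.1.1.1]
2. h(s(h(s(0))))  →  h(s(s(a)))   [R1 at 1.1]
3. h(s(s(a)))  →  p(a)   [R3 at ε]

Reduce t₂ = h(s(h(s(f(f(a, s(a)), s(p(a))))))):
1. h(s(h(s(f(f(a, s(a)), s(p(a)))))))  →  h(s(h(s(0))))   [R2 at 1.1.1.1]
2. h(s(h(s(0))))  →  h(s(s(a)))   [R1 at 1.1]
3. h(s(s(a)))  →  p(a)   [R3 at ε]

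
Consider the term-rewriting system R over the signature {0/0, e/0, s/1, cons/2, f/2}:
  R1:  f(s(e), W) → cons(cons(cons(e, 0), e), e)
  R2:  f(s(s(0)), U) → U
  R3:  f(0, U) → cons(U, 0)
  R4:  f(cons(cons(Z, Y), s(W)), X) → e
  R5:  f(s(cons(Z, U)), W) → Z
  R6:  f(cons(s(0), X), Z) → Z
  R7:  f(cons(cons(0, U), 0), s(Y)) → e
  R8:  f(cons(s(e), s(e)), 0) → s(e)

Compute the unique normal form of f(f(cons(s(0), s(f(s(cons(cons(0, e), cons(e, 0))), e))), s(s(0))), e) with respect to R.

e

1. f(f(cons(s(0), s(f(s(cons(cons(0, e), cons(e, 0))), e))), s(s(0))), e)  →  f(s(s(0)), e)   [R6 at 1]
2. f(s(s(0)), e)  →  e   [R2 at ε]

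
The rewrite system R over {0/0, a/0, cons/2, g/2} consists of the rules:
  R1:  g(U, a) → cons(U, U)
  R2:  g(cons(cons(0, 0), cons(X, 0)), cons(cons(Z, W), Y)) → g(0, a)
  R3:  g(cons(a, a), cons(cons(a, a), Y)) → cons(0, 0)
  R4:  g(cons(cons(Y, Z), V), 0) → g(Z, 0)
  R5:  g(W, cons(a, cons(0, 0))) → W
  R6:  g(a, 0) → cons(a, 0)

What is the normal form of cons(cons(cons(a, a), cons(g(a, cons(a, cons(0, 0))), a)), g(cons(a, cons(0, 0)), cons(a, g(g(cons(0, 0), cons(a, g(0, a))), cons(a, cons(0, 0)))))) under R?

1. cons(cons(cons(a, a), cons(g(a, cons(a, cons(0, 0))), a)), g(cons(a, cons(0, 0)), cons(a, g(g(cons(0, 0), cons(a, g(0, a))), cons(a, cons(0, 0))))))  →  cons(cons(cons(a, a), cons(a, a)), g(cons(a, cons(0, 0)), cons(a, g(g(cons(0, 0), cons(a, g(0, a))), cons(a, cons(0, 0))))))   [R5 at 1.2.1]
2. cons(cons(cons(a, a), cons(a, a)), g(cons(a, cons(0, 0)), cons(a, g(g(cons(0, 0), cons(a, g(0, a))), cons(a, cons(0, 0))))))  →  cons(cons(cons(a, a), cons(a, a)), g(cons(a, cons(0, 0)), cons(a, g(cons(0, 0), cons(a, g(0, a))))))   [R5 at 2.2.2]
3. cons(cons(cons(a, a), cons(a, a)), g(cons(a, cons(0, 0)), cons(a, g(cons(0, 0), cons(a, g(0, a))))))  →  cons(cons(cons(a, a), cons(a, a)), g(cons(a, cons(0, 0)), cons(a, g(cons(0, 0), cons(a, cons(0, 0))))))   [R1 at 2.2.2.2.2]
4. cons(cons(cons(a, a), cons(a, a)), g(cons(a, cons(0, 0)), cons(a, g(cons(0, 0), cons(a, cons(0, 0))))))  →  cons(cons(cons(a, a), cons(a, a)), g(cons(a, cons(0, 0)), cons(a, cons(0, 0))))   [R5 at 2.2.2]
5. cons(cons(cons(a, a), cons(a, a)), g(cons(a, cons(0, 0)), cons(a, cons(0, 0))))  →  cons(cons(cons(a, a), cons(a, a)), cons(a, cons(0, 0)))   [R5 at 2]

cons(cons(cons(a, a), cons(a, a)), cons(a, cons(0, 0)))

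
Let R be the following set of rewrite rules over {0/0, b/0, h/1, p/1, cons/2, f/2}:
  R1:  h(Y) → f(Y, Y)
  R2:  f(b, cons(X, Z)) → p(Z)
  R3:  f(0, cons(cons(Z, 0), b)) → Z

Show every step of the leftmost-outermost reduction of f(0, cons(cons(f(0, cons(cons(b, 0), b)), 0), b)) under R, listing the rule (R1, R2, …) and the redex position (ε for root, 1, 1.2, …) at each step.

1. f(0, cons(cons(f(0, cons(cons(b, 0), b)), 0), b))  →  f(0, cons(cons(b, 0), b))   [R3 at ε]
2. f(0, cons(cons(b, 0), b))  →  b   [R3 at ε]

b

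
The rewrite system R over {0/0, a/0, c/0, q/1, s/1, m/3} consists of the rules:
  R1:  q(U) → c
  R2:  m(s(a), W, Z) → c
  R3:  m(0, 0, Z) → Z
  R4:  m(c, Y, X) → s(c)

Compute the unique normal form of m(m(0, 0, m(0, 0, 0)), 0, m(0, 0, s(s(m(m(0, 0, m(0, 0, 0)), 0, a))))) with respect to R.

1. m(m(0, 0, m(0, 0, 0)), 0, m(0, 0, s(s(m(m(0, 0, m(0, 0, 0)), 0, a)))))  →  m(m(0, 0, 0), 0, m(0, 0, s(s(m(m(0, 0, m(0, 0, 0)), 0, a)))))   [R3 at 1]
2. m(m(0, 0, 0), 0, m(0, 0, s(s(m(m(0, 0, m(0, 0, 0)), 0, a)))))  →  m(0, 0, m(0, 0, s(s(m(m(0, 0, m(0, 0, 0)), 0, a)))))   [R3 at 1]
3. m(0, 0, m(0, 0, s(s(m(m(0, 0, m(0, 0, 0)), 0, a)))))  →  m(0, 0, s(s(m(m(0, 0, m(0, 0, 0)), 0, a))))   [R3 at ε]
4. m(0, 0, s(s(m(m(0, 0, m(0, 0, 0)), 0, a))))  →  s(s(m(m(0, 0, m(0, 0, 0)), 0, a)))   [R3 at ε]
5. s(s(m(m(0, 0, m(0, 0, 0)), 0, a)))  →  s(s(m(m(0, 0, 0), 0, a)))   [R3 at 1.1.1]
6. s(s(m(m(0, 0, 0), 0, a)))  →  s(s(m(0, 0, a)))   [R3 at 1.1.1]
7. s(s(m(0, 0, a)))  →  s(s(a))   [R3 at 1.1]

s(s(a))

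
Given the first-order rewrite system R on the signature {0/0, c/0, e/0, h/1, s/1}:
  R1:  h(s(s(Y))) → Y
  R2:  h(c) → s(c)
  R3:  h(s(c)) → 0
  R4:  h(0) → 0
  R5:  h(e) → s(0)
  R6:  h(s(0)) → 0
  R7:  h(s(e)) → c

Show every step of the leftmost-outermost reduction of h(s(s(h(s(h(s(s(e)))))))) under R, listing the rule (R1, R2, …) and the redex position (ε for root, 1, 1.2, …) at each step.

1. h(s(s(h(s(h(s(s(e))))))))  →  h(s(h(s(s(e)))))   [R1 at ε]
2. h(s(h(s(s(e)))))  →  h(s(e))   [R1 at 1.1]
3. h(s(e))  →  c   [R7 at ε]

c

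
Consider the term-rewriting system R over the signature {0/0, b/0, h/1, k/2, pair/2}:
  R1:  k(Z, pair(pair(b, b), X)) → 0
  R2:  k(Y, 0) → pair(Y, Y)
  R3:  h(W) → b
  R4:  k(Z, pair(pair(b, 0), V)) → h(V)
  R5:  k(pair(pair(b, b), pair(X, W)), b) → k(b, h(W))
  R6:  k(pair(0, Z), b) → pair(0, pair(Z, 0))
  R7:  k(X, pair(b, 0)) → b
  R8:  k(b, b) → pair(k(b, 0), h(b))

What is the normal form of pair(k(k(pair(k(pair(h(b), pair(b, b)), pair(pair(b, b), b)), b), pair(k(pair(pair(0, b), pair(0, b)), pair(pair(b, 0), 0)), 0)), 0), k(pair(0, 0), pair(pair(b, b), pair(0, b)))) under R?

1. pair(k(k(pair(k(pair(h(b), pair(b, b)), pair(pair(b, b), b)), b), pair(k(pair(pair(0, b), pair(0, b)), pair(pair(b, 0), 0)), 0)), 0), k(pair(0, 0), pair(pair(b, b), pair(0, b))))  →  pair(pair(k(pair(k(pair(h(b), pair(b, b)), pair(pair(b, b), b)), b), pair(k(pair(pair(0, b), pair(0, b)), pair(pair(b, 0), 0)), 0)), k(pair(k(pair(h(b), pair(b, b)), pair(pair(b, b), b)), b), pair(k(pair(pair(0, b), pair(0, b)), pair(pair(b, 0), 0)), 0))), k(pair(0, 0), pair(pair(b, b), pair(0, b))))   [R2 at 1]
2. pair(pair(k(pair(k(pair(h(b), pair(b, b)), pair(pair(b, b), b)), b), pair(k(pair(pair(0, b), pair(0, b)), pair(pair(b, 0), 0)), 0)), k(pair(k(pair(h(b), pair(b, b)), pair(pair(b, b), b)), b), pair(k(pair(pair(0, b), pair(0, b)), pair(pair(b, 0), 0)), 0))), k(pair(0, 0), pair(pair(b, b), pair(0, b))))  →  pair(pair(k(pair(0, b), pair(k(pair(pair(0, b), pair(0, b)), pair(pair(b, 0), 0)), 0)), k(pair(k(pair(h(b), pair(b, b)), pair(pair(b, b), b)), b), pair(k(pair(pair(0, b), pair(0, b)), pair(pair(b, 0), 0)), 0))), k(pair(0, 0), pair(pair(b, b), pair(0, b))))   [R1 at 1.1.1.1]
3. pair(pair(k(pair(0, b), pair(k(pair(pair(0, b), pair(0, b)), pair(pair(b, 0), 0)), 0)), k(pair(k(pair(h(b), pair(b, b)), pair(pair(b, b), b)), b), pair(k(pair(pair(0, b), pair(0, b)), pair(pair(b, 0), 0)), 0))), k(pair(0, 0), pair(pair(b, b), pair(0, b))))  →  pair(pair(k(pair(0, b), pair(h(0), 0)), k(pair(k(pair(h(b), pair(b, b)), pair(pair(b, b), b)), b), pair(k(pair(pair(0, b), pair(0, b)), pair(pair(b, 0), 0)), 0))), k(pair(0, 0), pair(pair(b, b), pair(0, b))))   [R4 at 1.1.2.1]
4. pair(pair(k(pair(0, b), pair(h(0), 0)), k(pair(k(pair(h(b), pair(b, b)), pair(pair(b, b), b)), b), pair(k(pair(pair(0, b), pair(0, b)), pair(pair(b, 0), 0)), 0))), k(pair(0, 0), pair(pair(b, b), pair(0, b))))  →  pair(pair(k(pair(0, b), pair(b, 0)), k(pair(k(pair(h(b), pair(b, b)), pair(pair(b, b), b)), b), pair(k(pair(pair(0, b), pair(0, b)), pair(pair(b, 0), 0)), 0))), k(pair(0, 0), pair(pair(b, b), pair(0, b))))   [R3 at 1.1.2.1]
5. pair(pair(k(pair(0, b), pair(b, 0)), k(pair(k(pair(h(b), pair(b, b)), pair(pair(b, b), b)), b), pair(k(pair(pair(0, b), pair(0, b)), pair(pair(b, 0), 0)), 0))), k(pair(0, 0), pair(pair(b, b), pair(0, b))))  →  pair(pair(b, k(pair(k(pair(h(b), pair(b, b)), pair(pair(b, b), b)), b), pair(k(pair(pair(0, b), pair(0, b)), pair(pair(b, 0), 0)), 0))), k(pair(0, 0), pair(pair(b, b), pair(0, b))))   [R7 at 1.1]
6. pair(pair(b, k(pair(k(pair(h(b), pair(b, b)), pair(pair(b, b), b)), b), pair(k(pair(pair(0, b), pair(0, b)), pair(pair(b, 0), 0)), 0))), k(pair(0, 0), pair(pair(b, b), pair(0, b))))  →  pair(pair(b, k(pair(0, b), pair(k(pair(pair(0, b), pair(0, b)), pair(pair(b, 0), 0)), 0))), k(pair(0, 0), pair(pair(b, b), pair(0, b))))   [R1 at 1.2.1.1]
7. pair(pair(b, k(pair(0, b), pair(k(pair(pair(0, b), pair(0, b)), pair(pair(b, 0), 0)), 0))), k(pair(0, 0), pair(pair(b, b), pair(0, b))))  →  pair(pair(b, k(pair(0, b), pair(h(0), 0))), k(pair(0, 0), pair(pair(b, b), pair(0, b))))   [R4 at 1.2.2.1]
8. pair(pair(b, k(pair(0, b), pair(h(0), 0))), k(pair(0, 0), pair(pair(b, b), pair(0, b))))  →  pair(pair(b, k(pair(0, b), pair(b, 0))), k(pair(0, 0), pair(pair(b, b), pair(0, b))))   [R3 at 1.2.2.1]
9. pair(pair(b, k(pair(0, b), pair(b, 0))), k(pair(0, 0), pair(pair(b, b), pair(0, b))))  →  pair(pair(b, b), k(pair(0, 0), pair(pair(b, b), pair(0, b))))   [R7 at 1.2]
10. pair(pair(b, b), k(pair(0, 0), pair(pair(b, b), pair(0, b))))  →  pair(pair(b, b), 0)   [R1 at 2]

pair(pair(b, b), 0)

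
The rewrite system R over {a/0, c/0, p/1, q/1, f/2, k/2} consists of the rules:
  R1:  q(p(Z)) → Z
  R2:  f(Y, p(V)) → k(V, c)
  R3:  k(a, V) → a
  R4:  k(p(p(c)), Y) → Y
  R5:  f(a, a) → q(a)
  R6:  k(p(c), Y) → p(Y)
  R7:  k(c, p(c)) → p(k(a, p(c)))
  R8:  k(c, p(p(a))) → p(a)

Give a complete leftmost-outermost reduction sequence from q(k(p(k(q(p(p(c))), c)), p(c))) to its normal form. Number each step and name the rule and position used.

c

1. q(k(p(k(q(p(p(c))), c)), p(c)))  →  q(k(p(k(p(c), c)), p(c)))   [R1 at 1.1.1.1]
2. q(k(p(k(p(c), c)), p(c)))  →  q(k(p(p(c)), p(c)))   [R6 at 1.1.1]
3. q(k(p(p(c)), p(c)))  →  q(p(c))   [R4 at 1]
4. q(p(c))  →  c   [R1 at ε]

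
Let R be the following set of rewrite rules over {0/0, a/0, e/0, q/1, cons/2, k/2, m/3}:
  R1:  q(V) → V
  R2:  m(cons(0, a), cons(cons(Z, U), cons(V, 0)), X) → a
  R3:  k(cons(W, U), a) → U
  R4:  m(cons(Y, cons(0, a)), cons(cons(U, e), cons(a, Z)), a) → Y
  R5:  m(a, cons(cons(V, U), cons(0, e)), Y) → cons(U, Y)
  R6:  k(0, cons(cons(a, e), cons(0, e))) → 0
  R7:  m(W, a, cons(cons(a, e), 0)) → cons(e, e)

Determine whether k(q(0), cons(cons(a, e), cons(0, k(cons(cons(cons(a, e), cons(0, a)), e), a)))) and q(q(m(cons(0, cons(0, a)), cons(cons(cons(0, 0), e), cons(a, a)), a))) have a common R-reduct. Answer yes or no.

yes — NF(t₁) = 0, NF(t₂) = 0

Reduce t₁ = k(q(0), cons(cons(a, e), cons(0, k(cons(cons(cons(a, e), cons(0, a)), e), a)))):
1. k(q(0), cons(cons(a, e), cons(0, k(cons(cons(cons(a, e), cons(0, a)), e), a))))  →  k(0, cons(cons(a, e), cons(0, k(cons(cons(cons(a, e), cons(0, a)), e), a))))   [R1 at 1]
2. k(0, cons(cons(a, e), cons(0, k(cons(cons(cons(a, e), cons(0, a)), e), a))))  →  k(0, cons(cons(a, e), cons(0, e)))   [R3 at 2.2.2]
3. k(0, cons(cons(a, e), cons(0, e)))  →  0   [R6 at ε]

Reduce t₂ = q(q(m(cons(0, cons(0, a)), cons(cons(cons(0, 0), e), cons(a, a)), a))):
1. q(q(m(cons(0, cons(0, a)), cons(cons(cons(0, 0), e), cons(a, a)), a)))  →  q(m(cons(0, cons(0, a)), cons(cons(cons(0, 0), e), cons(a, a)), a))   [R1 at ε]
2. q(m(cons(0, cons(0, a)), cons(cons(cons(0, 0), e), cons(a, a)), a))  →  m(cons(0, cons(0, a)), cons(cons(cons(0, 0), e), cons(a, a)), a)   [R1 at ε]
3. m(cons(0, cons(0, a)), cons(cons(cons(0, 0), e), cons(a, a)), a)  →  0   [R4 at ε]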